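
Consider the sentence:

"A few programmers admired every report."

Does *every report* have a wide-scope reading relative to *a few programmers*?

Yes

*every report* and *a few programmers* are in the same minimal clause.
Clause-internal QR can adjoin the lower DP above the subject, yielding the inverse reading.
The sentence is scopally ambiguous between *a few programmers* > *every report* and *every report* > *a few programmers*.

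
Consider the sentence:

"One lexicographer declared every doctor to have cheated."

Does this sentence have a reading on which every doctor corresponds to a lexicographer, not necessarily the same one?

That reading corresponds to *every doctor* > *one lexicographer*.
The ECM infinitive is scope-transparent — *every doctor* is free to raise above *one lexicographer*.
Clause-internal QR can adjoin the lower DP above the subject, yielding the inverse reading.

Yes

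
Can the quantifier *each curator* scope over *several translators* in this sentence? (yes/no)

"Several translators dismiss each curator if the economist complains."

Although there is an adjunct clause, *each curator* is in the main clause, not inside the adjunct.
No island intervenes, so both surface and inverse scope are derivable.
The sentence is scopally ambiguous between *several translators* > *each curator* and *each curator* > *several translators*.

Yes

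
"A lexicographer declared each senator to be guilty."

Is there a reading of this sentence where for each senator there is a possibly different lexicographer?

This is the *each senator* > *a lexicographer* reading.
The ECM infinitive is scope-transparent — *each senator* is free to raise above *a lexicographer*.
No island intervenes, so both surface and inverse scope are derivable.

Yes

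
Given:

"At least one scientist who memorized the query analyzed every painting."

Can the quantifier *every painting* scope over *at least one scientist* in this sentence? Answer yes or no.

The relative clause *who memorized the query* modifies *at least one scientist*, but *every painting* is not inside that relative clause — it is an argument of the matrix verb.
QR within a single clause is free, so the lower quantifier may take scope over the higher one.

Yes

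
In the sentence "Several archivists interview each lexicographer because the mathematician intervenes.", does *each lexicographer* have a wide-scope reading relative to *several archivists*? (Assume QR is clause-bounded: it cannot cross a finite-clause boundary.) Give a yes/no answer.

The adjunct island is irrelevant here — *each lexicographer* and *several archivists* are both in the matrix clause.
Clause-internal QR can adjoin the lower DP above the subject, yielding the inverse reading.
So *each lexicographer* > *several archivists* is among the available readings.

Yes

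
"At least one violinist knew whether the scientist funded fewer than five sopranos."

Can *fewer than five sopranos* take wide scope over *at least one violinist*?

*fewer than five sopranos* is embedded in the embedded question *whether the scientist funded fewer than five sopranos*.
QR across an interrogative CP boundary is ruled out as a wh-island violation.
There is no licit LF on which *fewer than five sopranos* c-commands *at least one violinist*.

No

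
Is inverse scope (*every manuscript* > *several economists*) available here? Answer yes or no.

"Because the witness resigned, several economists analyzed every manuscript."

Although there is an adjunct clause, *every manuscript* is in the main clause, not inside the adjunct.
With no island boundary between them, the object can take inverse scope over the subject via ordinary QR within the clause.

Yes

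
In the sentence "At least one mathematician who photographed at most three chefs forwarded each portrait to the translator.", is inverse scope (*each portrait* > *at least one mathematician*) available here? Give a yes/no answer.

Yes

The relative clause *who photographed at most three chefs* modifies *at least one mathematician*, but *each portrait* is not inside that relative clause — it is an argument of the matrix verb.
Since no island is crossed, the inverse ordering is licensed alongside surface scope.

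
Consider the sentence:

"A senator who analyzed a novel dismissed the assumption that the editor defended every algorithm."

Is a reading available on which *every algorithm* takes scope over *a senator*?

*every algorithm* occurs within the complex NP *the assumption that the editor defended every algorithm*.
Noun-complement clauses are scope islands (the Complex NP Constraint): a quantifier inside one cannot scope into the matrix.
*every algorithm* > *a senator* would require crossing that boundary, which is illicit.
(Only the surface reading survives: one fixed senator with respect to all the relevant algorithms.)

No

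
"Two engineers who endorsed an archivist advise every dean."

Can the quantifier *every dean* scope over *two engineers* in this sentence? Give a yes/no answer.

Yes

*every dean* sits in the matrix clause, not in the relative clause on *two engineers*.
With no island boundary between them, the object can take inverse scope over the subject via ordinary QR within the clause.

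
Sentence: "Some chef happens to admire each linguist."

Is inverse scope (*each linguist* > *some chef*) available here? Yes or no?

Infinitival complements of raising predicates do not block QR; *each linguist* and *some chef* are effectively clausemates.
Ordinary QR to a clause-peripheral position gives the wide-scope LF for the lower DP.

Yes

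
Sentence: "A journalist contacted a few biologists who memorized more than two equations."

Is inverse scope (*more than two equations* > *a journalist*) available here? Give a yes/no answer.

*more than two equations* occurs within the relative clause *who memorized more than two equations* modifying *a few biologists*.
Quantifiers inside a relative clause are trapped there; the RC boundary blocks QR.
The inverse ordering *more than two equations* > *a journalist* is therefore underivable.

No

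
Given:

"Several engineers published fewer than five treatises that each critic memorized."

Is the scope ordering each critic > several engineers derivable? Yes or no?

The target quantifier *each critic* is part of the relative clause *that each critic memorized* modifying *fewer than five treatises*.
A relative clause is a scope island — quantifier raising cannot cross its boundary.
So *each critic* cannot raise high enough to outscope *several engineers*; only the surface ordering *several engineers* > *each critic* is available.

No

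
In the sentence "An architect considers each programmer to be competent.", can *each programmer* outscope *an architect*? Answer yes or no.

Yes

The ECM infinitive is scope-transparent — *each programmer* is free to raise above *an architect*.
No island intervenes, so both surface and inverse scope are derivable.
Both orderings are possible: *an architect* > *each programmer* and *each programmer* > *an architect*.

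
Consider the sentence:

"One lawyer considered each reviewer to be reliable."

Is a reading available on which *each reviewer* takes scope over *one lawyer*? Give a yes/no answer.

*each reviewer* is the subject of an ECM infinitive — the infinitival complement of an ECM verb is not a scope island, so *each reviewer* can raise into the matrix clause.
Since no island is crossed, the inverse ordering is licensed alongside surface scope.
Both orderings are possible: *one lawyer* > *each reviewer* and *each reviewer* > *one lawyer*.

Yes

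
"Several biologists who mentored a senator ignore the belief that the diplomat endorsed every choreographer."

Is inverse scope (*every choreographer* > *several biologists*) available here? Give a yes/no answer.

No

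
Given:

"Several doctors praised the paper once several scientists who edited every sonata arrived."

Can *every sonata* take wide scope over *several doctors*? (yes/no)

No

*every sonata* is embedded in the relative clause *who edited every sonata*, which is itself inside the adjunct *once several scientists who edited every sonata arrived*.
Nested islands: the RC island is itself inside an adjunct island, so wide scope is doubly excluded.
*every sonata* is confined to the island and cannot take scope over *several doctors*.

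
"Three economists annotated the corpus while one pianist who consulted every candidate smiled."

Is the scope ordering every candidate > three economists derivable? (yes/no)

No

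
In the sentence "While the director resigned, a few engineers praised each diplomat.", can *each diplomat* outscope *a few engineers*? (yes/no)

Yes

Neither queried DP is inside the adjunct, so the adjunct-island constraint does not apply.
With no island boundary between them, the object can take inverse scope over the subject via ordinary QR within the clause.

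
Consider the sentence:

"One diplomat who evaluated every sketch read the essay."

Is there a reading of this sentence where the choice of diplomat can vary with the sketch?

No

The paraphrase describes the scope ordering *every sketch* > *one diplomat*.
The DP *every sketch* is contained in the relative clause *who evaluated every sketch*.
Relative clauses are scope islands: a quantifier cannot QR out of a relative clause to take scope in the matrix clause.
There is no licit LF on which *every sketch* c-commands *one diplomat*.
(Only the surface reading survives: one fixed diplomat with respect to all the relevant sketches.)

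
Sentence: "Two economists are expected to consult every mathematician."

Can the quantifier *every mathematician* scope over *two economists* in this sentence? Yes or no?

The matrix predicate is a raising verb, whose infinitival complement is not a scope island — *every mathematician* can QR into the matrix clause.
Nothing blocks QR of the lower DP to a position above the higher one, so inverse scope is available.

Yes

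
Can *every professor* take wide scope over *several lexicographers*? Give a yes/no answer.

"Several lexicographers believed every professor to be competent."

Yes

This is an ECM construction: *every professor* is the infinitival subject, Case-marked by the matrix verb, and the infinitive is transparent for QR.
Ordinary QR to a clause-peripheral position gives the wide-scope LF for the lower DP.
Both orderings are possible: *several lexicographers* > *every professor* and *every professor* > *several lexicographers*.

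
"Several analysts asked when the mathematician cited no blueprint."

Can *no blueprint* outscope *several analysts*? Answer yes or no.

The target quantifier *no blueprint* is part of the embedded question *when the mathematician cited no blueprint*.
An indirect question is a wh-island; the filled [Spec,CP] blocks QR across the CP edge.
The inverse ordering *no blueprint* > *several analysts* is therefore underivable.

No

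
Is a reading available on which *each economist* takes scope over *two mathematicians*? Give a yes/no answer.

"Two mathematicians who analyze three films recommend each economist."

The RC *who analyze three films* is an island, but *each economist* is not inside it — it is the matrix object, a clausemate of *two mathematicians*.
Since no island is crossed, the inverse ordering is licensed alongside surface scope.
The sentence is scopally ambiguous between *two mathematicians* > *each economist* and *each economist* > *two mathematicians*.

Yes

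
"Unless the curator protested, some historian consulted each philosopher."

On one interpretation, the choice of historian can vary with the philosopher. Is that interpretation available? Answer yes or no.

Yes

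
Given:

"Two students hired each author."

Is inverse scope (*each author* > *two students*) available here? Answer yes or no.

Yes

Both DPs are arguments of the same predicate; there is no clause or island boundary between them.
Nothing blocks QR of the lower DP to a position above the higher one, so inverse scope is available.
So *each author* > *two students* is among the available readings.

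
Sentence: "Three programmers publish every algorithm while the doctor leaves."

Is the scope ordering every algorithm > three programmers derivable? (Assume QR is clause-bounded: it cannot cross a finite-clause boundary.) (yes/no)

Yes

Neither queried DP is inside the adjunct, so the adjunct-island constraint does not apply.
Ordinary QR to a clause-peripheral position gives the wide-scope LF for the lower DP.
Both orderings are possible: *three programmers* > *every algorithm* and *every algorithm* > *three programmers*.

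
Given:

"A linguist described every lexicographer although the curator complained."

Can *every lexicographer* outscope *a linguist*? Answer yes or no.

Yes

*every lexicographer* is a matrix argument; the adjunct is an island but the target quantifier is outside it.
QR within a single clause is free, so the lower quantifier may take scope over the higher one.
The sentence is scopally ambiguous between *a linguist* > *every lexicographer* and *every lexicographer* > *a linguist*.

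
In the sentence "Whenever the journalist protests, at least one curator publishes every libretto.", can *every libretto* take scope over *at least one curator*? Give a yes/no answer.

Neither queried DP is inside the adjunct, so the adjunct-island constraint does not apply.
No island intervenes, so both surface and inverse scope are derivable.
The sentence is scopally ambiguous between *at least one curator* > *every libretto* and *every libretto* > *at least one curator*.

Yes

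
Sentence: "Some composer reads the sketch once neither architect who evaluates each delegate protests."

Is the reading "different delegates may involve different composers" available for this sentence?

That reading corresponds to *each delegate* > *some composer*.
*each delegate* sits inside the relative clause *who evaluates each delegate*, which is itself inside the adjunct *once neither architect who evaluates each delegate protests*.
Both the relative clause and the enclosing adjunct are scope islands; QR cannot cross either.
*each delegate* > *some composer* would require crossing that boundary, which is illicit.

No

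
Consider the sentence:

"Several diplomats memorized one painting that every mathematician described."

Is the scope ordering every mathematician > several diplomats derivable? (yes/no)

*every mathematician* sits inside the relative clause *that every mathematician described* modifying *one painting*.
Quantifiers inside a relative clause are trapped there; the RC boundary blocks QR.
*every mathematician* is confined to the island and cannot take scope over *several diplomats*.

No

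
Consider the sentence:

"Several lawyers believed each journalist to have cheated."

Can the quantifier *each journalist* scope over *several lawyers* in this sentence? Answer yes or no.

Yes

The ECM infinitive is scope-transparent — *each journalist* is free to raise above *several lawyers*.
No island intervenes, so both surface and inverse scope are derivable.
The sentence is scopally ambiguous between *several lawyers* > *each journalist* and *each journalist* > *several lawyers*.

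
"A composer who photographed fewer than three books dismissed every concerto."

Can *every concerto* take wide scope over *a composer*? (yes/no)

The RC *who photographed fewer than three books* is an island, but *every concerto* is not inside it — it is the matrix object, a clausemate of *a composer*.
Since no island is crossed, the inverse ordering is licensed alongside surface scope.
The sentence is scopally ambiguous between *a composer* > *every concerto* and *every concerto* > *a composer*.

Yes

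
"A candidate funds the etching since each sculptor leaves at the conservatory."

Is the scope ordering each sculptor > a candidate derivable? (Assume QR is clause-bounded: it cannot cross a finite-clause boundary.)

No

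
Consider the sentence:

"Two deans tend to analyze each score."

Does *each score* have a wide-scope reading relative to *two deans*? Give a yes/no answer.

Yes

Raising constructions are monoclausal for scope purposes; *each score* is not separated from *two deans* by any island.
No island intervenes, so both surface and inverse scope are derivable.
So *each score* > *two deans* is among the available readings.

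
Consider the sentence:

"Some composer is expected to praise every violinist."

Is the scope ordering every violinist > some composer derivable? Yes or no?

*every violinist* is the object of the infinitival complement of a raising predicate; raising infinitives are transparent for QR, so the two DPs are in effect clausemates.
Since no island is crossed, the inverse ordering is licensed alongside surface scope.

Yes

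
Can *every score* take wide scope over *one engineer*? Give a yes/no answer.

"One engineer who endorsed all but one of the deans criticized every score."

The relative clause *who endorsed all but one of the deans* modifies *one engineer*, but *every score* is not inside that relative clause — it is an argument of the matrix verb.
Clause-internal QR can adjoin the lower DP above the subject, yielding the inverse reading.
So *every score* > *one engineer* is among the available readings.

Yes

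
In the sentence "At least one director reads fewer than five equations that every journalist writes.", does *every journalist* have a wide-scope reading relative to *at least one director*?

No

*every journalist* is embedded in the relative clause *that every journalist writes* modifying *fewer than five equations*.
QR out of a relative clause is ruled out by the relative-clause island constraint.
So *every journalist* cannot raise to a position above *at least one director*.
(Only the surface reading survives: one fixed director with respect to all the relevant journalists.)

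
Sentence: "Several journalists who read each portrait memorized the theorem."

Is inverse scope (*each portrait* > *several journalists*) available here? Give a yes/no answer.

No

*each portrait* is embedded in the relative clause *who read each portrait*.
The relative clause forms an island for QR, so the quantifier is confined to the head noun's restrictor.
There is no licit LF on which *each portrait* c-commands *several journalists*.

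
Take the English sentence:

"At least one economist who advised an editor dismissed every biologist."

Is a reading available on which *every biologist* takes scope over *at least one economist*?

Yes

Although the sentence contains a relative clause (*who advised an editor*), *every biologist* is outside it, in the matrix VP.
Clause-internal QR can adjoin the lower DP above the subject, yielding the inverse reading.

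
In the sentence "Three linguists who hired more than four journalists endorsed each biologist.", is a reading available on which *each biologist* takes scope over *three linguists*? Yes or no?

The relative clause *who hired more than four journalists* modifies *three linguists*, but *each biologist* is not inside that relative clause — it is an argument of the matrix verb.
QR within a single clause is free, so the lower quantifier may take scope over the higher one.
The sentence is scopally ambiguous between *three linguists* > *each biologist* and *each biologist* > *three linguists*.

Yes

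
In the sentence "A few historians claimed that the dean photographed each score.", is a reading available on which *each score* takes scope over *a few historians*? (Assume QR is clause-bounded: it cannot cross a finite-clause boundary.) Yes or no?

No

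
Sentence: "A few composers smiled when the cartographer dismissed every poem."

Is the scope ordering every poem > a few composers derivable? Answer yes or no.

No

*every poem* is embedded in the adjunct clause *when the cartographer dismissed every poem*.
Adverbial clauses are not L-marked, so they are barriers for QR — the quantifier cannot escape the adjunct.
Hence only narrow scope for *every poem* (under *a few composers*) survives.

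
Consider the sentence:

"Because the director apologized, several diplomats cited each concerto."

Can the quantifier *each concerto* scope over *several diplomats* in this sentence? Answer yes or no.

The adjunct island is irrelevant here — *each concerto* and *several diplomats* are both in the matrix clause.
Ordinary QR to a clause-peripheral position gives the wide-scope LF for the lower DP.
So *each concerto* > *several diplomats* is among the available readings.

Yes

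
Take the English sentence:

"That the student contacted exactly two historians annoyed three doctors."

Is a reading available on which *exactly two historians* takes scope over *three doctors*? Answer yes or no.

*exactly two historians* sits inside the sentential subject *that the student contacted exactly two historians*.
The Sentential Subject Constraint rules out raising the quantifier out of the that-clause subject.
The ordering *exactly two historians* > *three doctors* is therefore underivable.

No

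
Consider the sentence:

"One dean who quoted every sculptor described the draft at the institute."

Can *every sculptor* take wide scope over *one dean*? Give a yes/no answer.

*every sculptor* is embedded in the relative clause *who quoted every sculptor*.
QR out of a relative clause is ruled out by the relative-clause island constraint.
The inverse ordering *every sculptor* > *one dean* is therefore underivable.

No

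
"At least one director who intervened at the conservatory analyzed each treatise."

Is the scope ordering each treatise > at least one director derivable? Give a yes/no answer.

Yes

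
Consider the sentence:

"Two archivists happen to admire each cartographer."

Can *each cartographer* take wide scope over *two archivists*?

Yes

The matrix predicate is a raising verb, whose infinitival complement is not a scope island — *each cartographer* can QR into the matrix clause.
Nothing blocks QR of the lower DP to a position above the higher one, so inverse scope is available.
The sentence is scopally ambiguous between *two archivists* > *each cartographer* and *each cartographer* > *two archivists*.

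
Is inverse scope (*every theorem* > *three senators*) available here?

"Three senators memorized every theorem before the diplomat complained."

*every theorem* is a matrix argument; the adjunct is an island but the target quantifier is outside it.
QR within a single clause is free, so the lower quantifier may take scope over the higher one.
So *every theorem* > *three senators* is among the available readings.

Yes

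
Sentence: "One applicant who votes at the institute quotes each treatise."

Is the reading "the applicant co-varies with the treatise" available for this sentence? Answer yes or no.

The described interpretation is the *each treatise* > *one applicant* scoping.
The RC *who votes at the institute* is an island, but *each treatise* is not inside it — it is the matrix object, a clausemate of *one applicant*.
No island intervenes, so both surface and inverse scope are derivable.

Yes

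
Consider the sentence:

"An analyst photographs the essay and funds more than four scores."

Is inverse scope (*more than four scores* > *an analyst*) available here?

The DP *more than four scores* is contained in one conjunct of the coordinate structure (*funds more than four scores*).
Coordinate structures are islands for non-across-the-board movement, QR included.
So the wide-scope reading for *more than four scores* is blocked.

No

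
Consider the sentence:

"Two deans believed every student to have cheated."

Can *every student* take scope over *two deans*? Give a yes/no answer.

ECM infinitives lack a CP barrier, so *every student* can QR over the matrix subject *two deans*.
Clause-internal QR can adjoin the lower DP above the subject, yielding the inverse reading.

Yes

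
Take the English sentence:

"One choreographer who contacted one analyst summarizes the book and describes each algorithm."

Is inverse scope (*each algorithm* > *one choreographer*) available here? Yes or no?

*each algorithm* is embedded in one conjunct of the coordinate structure (*describes each algorithm*).
A quantifier cannot raise out of one conjunct of a coordination across the whole coordinate structure — the CSC applies to QR.
Hence only narrow scope for *each algorithm* (under *one choreographer*) survives.

No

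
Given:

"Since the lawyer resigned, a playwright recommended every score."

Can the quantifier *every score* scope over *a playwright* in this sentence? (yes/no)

Yes

The adjunct clause does not contain *every score*, which is the matrix object.
Nothing blocks QR of the lower DP to a position above the higher one, so inverse scope is available.
The sentence is scopally ambiguous between *a playwright* > *every score* and *every score* > *a playwright*.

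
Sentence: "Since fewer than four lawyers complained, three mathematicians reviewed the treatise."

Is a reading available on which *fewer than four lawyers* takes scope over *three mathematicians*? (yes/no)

Structurally, *fewer than four lawyers* is inside the adjunct clause *since fewer than four lawyers complained*.
The adjunct-island constraint bars QR out of an adverbial clause.
So *fewer than four lawyers* cannot raise to a position above *three mathematicians*.

No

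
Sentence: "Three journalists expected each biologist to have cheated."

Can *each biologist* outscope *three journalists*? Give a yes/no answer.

Yes

This is an ECM construction: *each biologist* is the infinitival subject, Case-marked by the matrix verb, and the infinitive is transparent for QR.
QR within a single clause is free, so the lower quantifier may take scope over the higher one.
The sentence is scopally ambiguous between *three journalists* > *each biologist* and *each biologist* > *three journalists*.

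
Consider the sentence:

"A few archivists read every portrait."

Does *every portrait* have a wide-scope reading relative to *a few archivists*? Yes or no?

*every portrait* and *a few archivists* are in the same minimal clause.
With no island boundary between them, the object can take inverse scope over the subject via ordinary QR within the clause.

Yes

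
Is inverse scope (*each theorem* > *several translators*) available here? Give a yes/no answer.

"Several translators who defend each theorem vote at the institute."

*each theorem* sits inside the relative clause *who defend each theorem*.
The relative clause forms an island for QR, so the quantifier is confined to the head noun's restrictor.
The inverse ordering *each theorem* > *several translators* is therefore underivable.

No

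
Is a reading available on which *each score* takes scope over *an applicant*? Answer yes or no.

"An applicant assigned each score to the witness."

*each score* and *an applicant* are in the same minimal clause.
Nothing blocks QR of the lower DP to a position above the higher one, so inverse scope is available.
Both orderings are possible: *an applicant* > *each score* and *each score* > *an applicant*.

Yes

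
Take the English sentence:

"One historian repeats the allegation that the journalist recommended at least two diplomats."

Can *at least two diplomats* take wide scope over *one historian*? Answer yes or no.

No

*at least two diplomats* sits inside the complex NP *the allegation that the journalist recommended at least two diplomats*.
The Complex NP Constraint bars QR out of the complement clause of a noun.
So *at least two diplomats* cannot raise high enough to outscope *one historian*; only the surface ordering *one historian* > *at least two diplomats* is available.
(Only the surface reading survives: one fixed historian with respect to all the relevant diplomats.)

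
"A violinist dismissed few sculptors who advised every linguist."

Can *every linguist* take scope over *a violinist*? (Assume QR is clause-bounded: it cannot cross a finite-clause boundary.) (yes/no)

No

The target quantifier *every linguist* is part of the relative clause *who advised every linguist* modifying *few sculptors*.
Quantifiers inside a relative clause are trapped there; the RC boundary blocks QR.
There is no licit LF on which *every linguist* c-commands *a violinist*.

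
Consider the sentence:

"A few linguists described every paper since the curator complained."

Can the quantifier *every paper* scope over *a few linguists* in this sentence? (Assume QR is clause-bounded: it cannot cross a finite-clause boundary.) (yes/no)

The adjunct island is irrelevant here — *every paper* and *a few linguists* are both in the matrix clause.
QR within a single clause is free, so the lower quantifier may take scope over the higher one.

Yes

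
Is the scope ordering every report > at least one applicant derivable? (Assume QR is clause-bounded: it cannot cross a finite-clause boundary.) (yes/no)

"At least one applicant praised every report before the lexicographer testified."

*every report* is a matrix argument; the adjunct is an island but the target quantifier is outside it.
Clause-internal QR can adjoin the lower DP above the subject, yielding the inverse reading.
So *every report* > *at least one applicant* is among the available readings.

Yes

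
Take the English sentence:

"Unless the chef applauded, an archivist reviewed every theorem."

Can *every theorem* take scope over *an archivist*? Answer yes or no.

*every theorem* is a matrix argument; the adjunct is an island but the target quantifier is outside it.
QR within a single clause is free, so the lower quantifier may take scope over the higher one.

Yes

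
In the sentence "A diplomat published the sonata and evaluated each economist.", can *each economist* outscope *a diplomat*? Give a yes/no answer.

Structurally, *each economist* is inside one conjunct of the coordinate structure (*evaluated each economist*).
A quantifier cannot raise out of one conjunct of a coordination across the whole coordinate structure — the CSC applies to QR.
*each economist* > *a diplomat* would require crossing that boundary, which is illicit.

No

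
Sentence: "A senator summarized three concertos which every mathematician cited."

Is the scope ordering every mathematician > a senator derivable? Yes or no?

*every mathematician* sits inside the relative clause *which every mathematician cited* modifying *three concertos*.
QR out of a relative clause is ruled out by the relative-clause island constraint.
Hence only narrow scope for *every mathematician* (under *a senator*) survives.
(Only the surface reading survives: one fixed senator with respect to all the relevant mathematicians.)

No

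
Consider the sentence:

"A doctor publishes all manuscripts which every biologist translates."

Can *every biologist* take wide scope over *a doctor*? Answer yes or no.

No

*every biologist* is embedded in the relative clause *which every biologist translates* modifying *all manuscripts*.
QR out of a relative clause is ruled out by the relative-clause island constraint.
The inverse ordering *every biologist* > *a doctor* is therefore underivable.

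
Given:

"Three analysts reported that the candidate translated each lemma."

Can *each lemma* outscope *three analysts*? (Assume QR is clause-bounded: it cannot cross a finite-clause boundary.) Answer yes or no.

No

The target quantifier *each lemma* is part of the finite complement clause *that the candidate translated each lemma*.
Given the clause-boundedness assumption, QR cannot cross the finite CP into the matrix.
Hence only narrow scope for *each lemma* (under *three analysts*) survives.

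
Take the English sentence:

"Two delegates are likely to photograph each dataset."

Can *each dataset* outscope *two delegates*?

Yes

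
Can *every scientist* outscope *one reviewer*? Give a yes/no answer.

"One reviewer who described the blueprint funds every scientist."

Yes

The RC *who described the blueprint* is an island, but *every scientist* is not inside it — it is the matrix object, a clausemate of *one reviewer*.
With no island boundary between them, the object can take inverse scope over the subject via ordinary QR within the clause.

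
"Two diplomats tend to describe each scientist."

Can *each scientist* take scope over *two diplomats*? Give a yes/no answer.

Yes

The matrix predicate is a raising verb, whose infinitival complement is not a scope island — *each scientist* can QR into the matrix clause.
Since no island is crossed, the inverse ordering is licensed alongside surface scope.
So *each scientist* > *two diplomats* is among the available readings.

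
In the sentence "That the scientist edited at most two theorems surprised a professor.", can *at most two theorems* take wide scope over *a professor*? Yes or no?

The DP *at most two theorems* is contained in the sentential subject *that the scientist edited at most two theorems*.
The Sentential Subject Constraint rules out raising the quantifier out of the that-clause subject.
*at most two theorems* is confined to the island and cannot take scope over *a professor*.

No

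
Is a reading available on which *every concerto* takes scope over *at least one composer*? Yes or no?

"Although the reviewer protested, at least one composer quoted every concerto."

Yes

The adjunct clause does not contain *every concerto*, which is the matrix object.
Since no island is crossed, the inverse ordering is licensed alongside surface scope.
So *every concerto* > *at least one composer* is among the available readings.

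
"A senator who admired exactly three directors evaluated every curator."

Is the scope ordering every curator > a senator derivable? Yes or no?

Yes

The relative clause *who admired exactly three directors* modifies *a senator*, but *every curator* is not inside that relative clause — it is an argument of the matrix verb.
With no island boundary between them, the object can take inverse scope over the subject via ordinary QR within the clause.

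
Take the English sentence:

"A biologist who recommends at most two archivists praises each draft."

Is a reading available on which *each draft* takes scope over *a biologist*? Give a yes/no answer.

The RC *who recommends at most two archivists* is an island, but *each draft* is not inside it — it is the matrix object, a clausemate of *a biologist*.
Since no island is crossed, the inverse ordering is licensed alongside surface scope.

Yes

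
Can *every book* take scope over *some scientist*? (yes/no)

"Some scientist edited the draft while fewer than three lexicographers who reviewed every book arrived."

No

Structurally, *every book* is inside the relative clause *who reviewed every book*, which is itself inside the adjunct *while fewer than three lexicographers who reviewed every book arrived*.
The quantifier would have to escape first the RC and then the adjunct — two independent island violations.
So *every book* cannot raise to a position above *some scientist*.
(Only the surface reading survives: one fixed scientist with respect to all the relevant books.)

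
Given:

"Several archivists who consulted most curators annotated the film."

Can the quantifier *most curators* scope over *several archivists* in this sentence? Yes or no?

The target quantifier *most curators* is part of the relative clause *who consulted most curators*.
A relative clause is a scope island — quantifier raising cannot cross its boundary.
There is no licit LF on which *most curators* c-commands *several archivists*.

No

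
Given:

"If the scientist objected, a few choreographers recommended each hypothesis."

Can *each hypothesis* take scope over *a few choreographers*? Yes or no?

The adjunct island is irrelevant here — *each hypothesis* and *a few choreographers* are both in the matrix clause.
With no island boundary between them, the object can take inverse scope over the subject via ordinary QR within the clause.
Both orderings are possible: *a few choreographers* > *each hypothesis* and *each hypothesis* > *a few choreographers*.

Yes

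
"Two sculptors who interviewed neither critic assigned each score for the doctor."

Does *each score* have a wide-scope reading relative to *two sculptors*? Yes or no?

*each score* is a matrix argument; only *two sculptors* is modified by the relative clause *who interviewed neither critic*, so the RC island is irrelevant to the target quantifier.
Ordinary QR to a clause-peripheral position gives the wide-scope LF for the lower DP.

Yes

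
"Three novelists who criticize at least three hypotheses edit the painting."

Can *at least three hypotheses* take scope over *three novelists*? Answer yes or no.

No

*at least three hypotheses* occurs within the relative clause *who criticize at least three hypotheses*.
QR out of a relative clause is ruled out by the relative-clause island constraint.
*at least three hypotheses* > *three novelists* would require crossing that boundary, which is illicit.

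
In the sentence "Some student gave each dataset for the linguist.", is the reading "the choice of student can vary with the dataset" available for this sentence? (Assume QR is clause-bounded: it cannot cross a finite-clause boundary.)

The paraphrase describes the scope ordering *each dataset* > *some student*.
*each dataset* is the matrix object and *some student* the matrix subject; the two are clausemates.
Since no island is crossed, the inverse ordering is licensed alongside surface scope.
The sentence is scopally ambiguous between *some student* > *each dataset* and *each dataset* > *some student*.

Yes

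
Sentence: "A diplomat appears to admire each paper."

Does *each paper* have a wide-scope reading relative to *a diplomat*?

Yes

Raising constructions are monoclausal for scope purposes; *each paper* is not separated from *a diplomat* by any island.
Nothing blocks QR of the lower DP to a position above the higher one, so inverse scope is available.
Both orderings are possible: *a diplomat* > *each paper* and *each paper* > *a diplomat*.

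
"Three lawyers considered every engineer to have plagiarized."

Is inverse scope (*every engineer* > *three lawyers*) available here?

Yes

*every engineer* is the subject of an ECM infinitive — the infinitival complement of an ECM verb is not a scope island, so *every engineer* can raise into the matrix clause.
No island intervenes, so both surface and inverse scope are derivable.
So *every engineer* > *three lawyers* is among the available readings.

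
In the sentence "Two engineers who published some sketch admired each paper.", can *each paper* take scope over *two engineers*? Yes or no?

Yes

*each paper* is a matrix argument; only *two engineers* is modified by the relative clause *who published some sketch*, so the RC island is irrelevant to the target quantifier.
With no island boundary between them, the object can take inverse scope over the subject via ordinary QR within the clause.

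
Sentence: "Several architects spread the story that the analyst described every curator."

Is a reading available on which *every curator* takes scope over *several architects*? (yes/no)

No

*every curator* occurs within the complex NP *the story that the analyst described every curator*.
Noun-complement clauses are scope islands (the Complex NP Constraint): a quantifier inside one cannot scope into the matrix.
So the wide-scope reading for *every curator* is blocked.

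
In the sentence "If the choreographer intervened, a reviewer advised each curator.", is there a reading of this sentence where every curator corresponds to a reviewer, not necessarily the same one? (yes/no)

The paraphrase describes the scope ordering *each curator* > *a reviewer*.
*each curator* is a matrix argument; the adjunct is an island but the target quantifier is outside it.
QR within a single clause is free, so the lower quantifier may take scope over the higher one.

Yes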